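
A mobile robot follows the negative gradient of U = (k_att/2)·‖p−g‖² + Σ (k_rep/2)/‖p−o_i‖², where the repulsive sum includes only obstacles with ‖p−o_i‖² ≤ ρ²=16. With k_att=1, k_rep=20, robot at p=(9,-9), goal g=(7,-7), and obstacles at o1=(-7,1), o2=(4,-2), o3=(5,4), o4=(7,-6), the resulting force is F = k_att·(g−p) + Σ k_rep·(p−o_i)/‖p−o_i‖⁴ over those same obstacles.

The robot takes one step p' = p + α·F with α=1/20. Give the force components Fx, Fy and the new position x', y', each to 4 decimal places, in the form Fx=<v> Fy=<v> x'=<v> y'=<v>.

F_att = 1·(g−p) = 1·(-2,2) = (-2.0000,2.0000)
o1: d²=356 > ρ²=16 → inactive
o2: d²=74 > ρ²=16 → inactive
o3: d²=185 > ρ²=16 → inactive
o4: d²=13 ≤ ρ²=16; F_rep = 20·(2,-3)/13² = (0.2367,-0.3550)
F = F_att + ΣF_rep = (-1.7633,1.6450)
p' = p + 1/20·F = (8.9118,-8.9178)

Fx=-1.7633 Fy=1.6450 x'=8.9118 y'=-8.9178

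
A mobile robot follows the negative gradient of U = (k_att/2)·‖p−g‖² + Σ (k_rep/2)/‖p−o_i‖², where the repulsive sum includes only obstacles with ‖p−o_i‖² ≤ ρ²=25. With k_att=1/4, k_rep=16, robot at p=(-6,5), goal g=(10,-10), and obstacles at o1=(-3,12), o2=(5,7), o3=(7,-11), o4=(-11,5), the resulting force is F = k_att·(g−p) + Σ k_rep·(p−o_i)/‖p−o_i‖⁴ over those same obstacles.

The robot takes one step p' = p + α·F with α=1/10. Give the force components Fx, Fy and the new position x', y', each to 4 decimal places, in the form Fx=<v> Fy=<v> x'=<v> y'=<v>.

F_att = 1/4·(g−p) = 1/4·(16,-15) = (4.0000,-3.7500)
o1: d²=58 > ρ²=25 → inactive
o2: d²=125 > ρ²=25 → inactive
o3: d²=425 > ρ²=25 → inactive
o4: d²=25 ≤ ρ²=25; F_rep = 16·(5,0)/25² = (0.1280,0.0000)
F = F_att + ΣF_rep = (4.1280,-3.7500)
p' = p + 1/10·F = (-5.5872,4.6250)

Fx=4.1280 Fy=-3.7500 x'=-5.5872 y'=4.6250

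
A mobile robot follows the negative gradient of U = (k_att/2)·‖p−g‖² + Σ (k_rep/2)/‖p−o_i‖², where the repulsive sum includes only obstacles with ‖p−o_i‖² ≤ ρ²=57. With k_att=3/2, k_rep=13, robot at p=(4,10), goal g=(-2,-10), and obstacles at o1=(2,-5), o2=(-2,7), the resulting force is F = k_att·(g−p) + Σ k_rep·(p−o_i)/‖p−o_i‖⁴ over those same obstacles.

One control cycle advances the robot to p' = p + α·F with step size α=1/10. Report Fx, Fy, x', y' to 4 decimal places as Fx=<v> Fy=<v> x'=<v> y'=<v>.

Fx=-8.9615 Fy=-29.9807 x'=3.1039 y'=7.0019

F_att = 3/2·(g−p) = 3/2·(-6,-20) = (-9.0000,-30.0000)
o1: d²=229 > ρ²=57 → inactive
o2: d²=45 ≤ ρ²=57; F_rep = 13·(6,3)/45² = (0.0385,0.0193)
F = F_att + ΣF_rep = (-8.9615,-29.9807)
p' = p + 1/10·F = (3.1039,7.0019)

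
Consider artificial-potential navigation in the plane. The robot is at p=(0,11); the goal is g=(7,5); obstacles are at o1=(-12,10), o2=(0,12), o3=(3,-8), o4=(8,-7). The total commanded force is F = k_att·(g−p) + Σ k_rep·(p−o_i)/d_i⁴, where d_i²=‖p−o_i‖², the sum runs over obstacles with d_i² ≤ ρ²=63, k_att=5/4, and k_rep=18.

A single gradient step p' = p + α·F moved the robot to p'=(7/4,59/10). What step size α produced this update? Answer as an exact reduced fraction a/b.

α = 1/5

F_att = 5/4·(g−p) = 5/4·(7,-6) = (8.7500,-7.5000)
o1: d²=145 > ρ²=63 → inactive
o2: d²=1 ≤ ρ²=63; F_rep = 18·(0,-1)/1² = (0.0000,-18.0000)
o3: d²=370 > ρ²=63 → inactive
o4: d²=388 > ρ²=63 → inactive
F = F_att + ΣF_rep = (8.7500,-25.5000)
Δp = p'−p = (1.7500,-5.1000); α = Δx/Fx = (7/4) / (35/4) = 1/5
check: Δy/Fy = (-51/10) / (-51/2) = 1/5 ✓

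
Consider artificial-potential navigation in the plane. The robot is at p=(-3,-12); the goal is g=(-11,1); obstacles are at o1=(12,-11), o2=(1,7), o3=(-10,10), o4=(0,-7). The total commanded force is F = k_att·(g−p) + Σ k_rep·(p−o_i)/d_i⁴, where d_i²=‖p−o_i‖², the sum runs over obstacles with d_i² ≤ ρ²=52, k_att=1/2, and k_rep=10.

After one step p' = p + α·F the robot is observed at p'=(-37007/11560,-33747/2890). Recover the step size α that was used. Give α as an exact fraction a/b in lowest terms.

α = 1/20

F_att = 1/2·(g−p) = 1/2·(-8,13) = (-4.0000,6.5000)
o1: d²=226 > ρ²=52 → inactive
o2: d²=377 > ρ²=52 → inactive
o3: d²=533 > ρ²=52 → inactive
o4: d²=34 ≤ ρ²=52; F_rep = 10·(-3,-5)/34² = (-0.0260,-0.0433)
F = F_att + ΣF_rep = (-4.0260,6.4567)
Δp = p'−p = (-0.2013,0.3228); α = Δx/Fx = (-2327/11560) / (-2327/578) = 1/20
check: Δy/Fy = (933/2890) / (1866/289) = 1/20 ✓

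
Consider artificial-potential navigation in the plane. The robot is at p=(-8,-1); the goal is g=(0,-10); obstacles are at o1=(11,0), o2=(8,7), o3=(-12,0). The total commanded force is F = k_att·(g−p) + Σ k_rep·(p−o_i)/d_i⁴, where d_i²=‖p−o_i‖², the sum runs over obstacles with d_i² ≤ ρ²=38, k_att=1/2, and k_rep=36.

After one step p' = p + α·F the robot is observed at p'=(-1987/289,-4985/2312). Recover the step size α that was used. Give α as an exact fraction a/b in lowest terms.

F_att = 1/2·(g−p) = 1/2·(8,-9) = (4.0000,-4.5000)
o1: d²=362 > ρ²=38 → inactive
o2: d²=320 > ρ²=38 → inactive
o3: d²=17 ≤ ρ²=38; F_rep = 36·(4,-1)/17² = (0.4983,-0.1246)
F = F_att + ΣF_rep = (4.4983,-4.6246)
Δp = p'−p = (1.1246,-1.1561); α = Δx/Fx = (325/289) / (1300/289) = 1/4
check: Δy/Fy = (-2673/2312) / (-2673/578) = 1/4 ✓

α = 1/4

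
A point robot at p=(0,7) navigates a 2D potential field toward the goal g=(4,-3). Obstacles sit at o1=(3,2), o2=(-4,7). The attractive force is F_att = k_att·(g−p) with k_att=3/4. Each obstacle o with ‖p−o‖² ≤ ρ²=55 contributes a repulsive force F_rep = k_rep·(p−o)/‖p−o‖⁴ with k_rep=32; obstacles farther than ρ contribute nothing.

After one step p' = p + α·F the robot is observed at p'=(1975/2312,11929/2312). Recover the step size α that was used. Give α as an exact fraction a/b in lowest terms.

F_att = 3/4·(g−p) = 3/4·(4,-10) = (3.0000,-7.5000)
o1: d²=34 ≤ ρ²=55; F_rep = 32·(-3,5)/34² = (-0.0830,0.1384)
o2: d²=16 ≤ ρ²=55; F_rep = 32·(4,0)/16² = (0.5000,0.0000)
F = F_att + ΣF_rep = (3.4170,-7.3616)
Δp = p'−p = (0.8542,-1.8404); α = Δx/Fx = (1975/2312) / (1975/578) = 1/4
check: Δy/Fy = (-4255/2312) / (-4255/578) = 1/4 ✓

α = 1/4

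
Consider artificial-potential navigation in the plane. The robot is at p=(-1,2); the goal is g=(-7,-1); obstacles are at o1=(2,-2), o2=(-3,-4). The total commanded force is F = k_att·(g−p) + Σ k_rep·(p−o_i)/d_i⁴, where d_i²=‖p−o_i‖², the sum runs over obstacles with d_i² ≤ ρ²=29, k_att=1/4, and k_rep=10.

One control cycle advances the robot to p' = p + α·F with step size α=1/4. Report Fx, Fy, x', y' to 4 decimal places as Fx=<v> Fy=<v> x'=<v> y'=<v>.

F_att = 1/4·(g−p) = 1/4·(-6,-3) = (-1.5000,-0.7500)
o1: d²=25 ≤ ρ²=29; F_rep = 10·(-3,4)/25² = (-0.0480,0.0640)
o2: d²=40 > ρ²=29 → inactive
F = F_att + ΣF_rep = (-1.5480,-0.6860)
p' = p + 1/4·F = (-1.3870,1.8285)

Fx=-1.5480 Fy=-0.6860 x'=-1.3870 y'=1.8285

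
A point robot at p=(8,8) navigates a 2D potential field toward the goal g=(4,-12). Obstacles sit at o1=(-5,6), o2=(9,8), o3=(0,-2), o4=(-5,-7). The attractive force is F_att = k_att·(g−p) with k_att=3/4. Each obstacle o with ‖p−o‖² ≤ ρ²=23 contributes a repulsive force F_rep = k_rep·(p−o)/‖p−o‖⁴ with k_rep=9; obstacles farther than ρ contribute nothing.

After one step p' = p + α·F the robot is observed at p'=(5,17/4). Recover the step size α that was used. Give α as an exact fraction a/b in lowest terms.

α = 1/4

F_att = 3/4·(g−p) = 3/4·(-4,-20) = (-3.0000,-15.0000)
o1: d²=173 > ρ²=23 → inactive
o2: d²=1 ≤ ρ²=23; F_rep = 9·(-1,0)/1² = (-9.0000,0.0000)
o3: d²=164 > ρ²=23 → inactive
o4: d²=394 > ρ²=23 → inactive
F = F_att + ΣF_rep = (-12.0000,-15.0000)
Δp = p'−p = (-3.0000,-3.7500); α = Δx/Fx = (-3) / (-12) = 1/4
check: Δy/Fy = (-15/4) / (-15) = 1/4 ✓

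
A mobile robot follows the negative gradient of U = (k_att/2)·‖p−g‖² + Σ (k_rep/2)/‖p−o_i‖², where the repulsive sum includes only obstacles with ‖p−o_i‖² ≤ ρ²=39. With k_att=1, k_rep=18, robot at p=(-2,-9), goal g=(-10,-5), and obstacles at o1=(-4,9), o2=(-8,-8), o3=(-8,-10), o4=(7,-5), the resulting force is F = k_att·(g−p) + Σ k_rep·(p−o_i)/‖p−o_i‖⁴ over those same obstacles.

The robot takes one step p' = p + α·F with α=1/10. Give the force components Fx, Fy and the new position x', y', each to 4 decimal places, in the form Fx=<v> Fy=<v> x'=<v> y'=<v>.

Fx=-7.8422 Fy=4.0000 x'=-2.7842 y'=-8.6000

F_att = 1·(g−p) = 1·(-8,4) = (-8.0000,4.0000)
o1: d²=328 > ρ²=39 → inactive
o2: d²=37 ≤ ρ²=39; F_rep = 18·(6,-1)/37² = (0.0789,-0.0131)
o3: d²=37 ≤ ρ²=39; F_rep = 18·(6,1)/37² = (0.0789,0.0131)
o4: d²=97 > ρ²=39 → inactive
F = F_att + ΣF_rep = (-7.8422,4.0000)
p' = p + 1/10·F = (-2.7842,-8.6000)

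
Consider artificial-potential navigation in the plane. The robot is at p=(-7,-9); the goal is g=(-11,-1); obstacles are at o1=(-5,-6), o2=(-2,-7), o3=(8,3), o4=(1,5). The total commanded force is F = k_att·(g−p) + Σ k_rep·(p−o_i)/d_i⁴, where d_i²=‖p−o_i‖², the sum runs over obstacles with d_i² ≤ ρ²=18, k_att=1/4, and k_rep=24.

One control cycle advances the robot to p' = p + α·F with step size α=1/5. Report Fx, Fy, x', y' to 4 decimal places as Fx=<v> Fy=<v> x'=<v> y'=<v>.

Fx=-1.2840 Fy=1.5740 x'=-7.2568 y'=-8.6852

F_att = 1/4·(g−p) = 1/4·(-4,8) = (-1.0000,2.0000)
o1: d²=13 ≤ ρ²=18; F_rep = 24·(-2,-3)/13² = (-0.2840,-0.4260)
o2: d²=29 > ρ²=18 → inactive
o3: d²=369 > ρ²=18 → inactive
o4: d²=260 > ρ²=18 → inactive
F = F_att + ΣF_rep = (-1.2840,1.5740)
p' = p + 1/5·F = (-7.2568,-8.6852)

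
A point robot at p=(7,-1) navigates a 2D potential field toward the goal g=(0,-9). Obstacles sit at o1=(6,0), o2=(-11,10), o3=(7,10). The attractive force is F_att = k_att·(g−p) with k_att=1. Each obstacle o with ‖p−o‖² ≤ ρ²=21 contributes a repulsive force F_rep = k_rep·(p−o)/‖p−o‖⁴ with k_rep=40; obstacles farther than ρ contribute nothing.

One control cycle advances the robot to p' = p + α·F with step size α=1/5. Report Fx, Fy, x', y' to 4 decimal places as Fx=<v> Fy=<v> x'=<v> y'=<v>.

Fx=3.0000 Fy=-18.0000 x'=7.6000 y'=-4.6000

F_att = 1·(g−p) = 1·(-7,-8) = (-7.0000,-8.0000)
o1: d²=2 ≤ ρ²=21; F_rep = 40·(1,-1)/2² = (10.0000,-10.0000)
o2: d²=445 > ρ²=21 → inactive
o3: d²=121 > ρ²=21 → inactive
F = F_att + ΣF_rep = (3.0000,-18.0000)
p' = p + 1/5·F = (7.6000,-4.6000)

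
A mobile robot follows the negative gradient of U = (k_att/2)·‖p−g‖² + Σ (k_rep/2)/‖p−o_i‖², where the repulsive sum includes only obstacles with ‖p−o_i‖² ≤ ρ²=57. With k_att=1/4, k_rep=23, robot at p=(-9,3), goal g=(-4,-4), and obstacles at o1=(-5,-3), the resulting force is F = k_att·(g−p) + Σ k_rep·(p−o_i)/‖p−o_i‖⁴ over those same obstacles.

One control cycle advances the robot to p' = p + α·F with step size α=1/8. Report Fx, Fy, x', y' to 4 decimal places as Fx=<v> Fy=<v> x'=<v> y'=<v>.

Fx=1.2160 Fy=-1.6990 x'=-8.8480 y'=2.7876

F_att = 1/4·(g−p) = 1/4·(5,-7) = (1.2500,-1.7500)
o1: d²=52 ≤ ρ²=57; F_rep = 23·(-4,6)/52² = (-0.0340,0.0510)
F = F_att + ΣF_rep = (1.2160,-1.6990)
p' = p + 1/8·F = (-8.8480,2.7876)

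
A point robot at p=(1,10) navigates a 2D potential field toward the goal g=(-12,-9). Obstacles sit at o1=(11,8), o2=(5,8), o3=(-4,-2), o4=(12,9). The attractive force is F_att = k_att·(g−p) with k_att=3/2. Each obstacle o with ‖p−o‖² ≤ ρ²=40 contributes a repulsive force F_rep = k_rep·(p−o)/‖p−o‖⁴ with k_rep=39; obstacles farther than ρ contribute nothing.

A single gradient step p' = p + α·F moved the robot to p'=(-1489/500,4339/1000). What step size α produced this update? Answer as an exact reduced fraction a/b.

F_att = 3/2·(g−p) = 3/2·(-13,-19) = (-19.5000,-28.5000)
o1: d²=104 > ρ²=40 → inactive
o2: d²=20 ≤ ρ²=40; F_rep = 39·(-4,2)/20² = (-0.3900,0.1950)
o3: d²=169 > ρ²=40 → inactive
o4: d²=122 > ρ²=40 → inactive
F = F_att + ΣF_rep = (-19.8900,-28.3050)
Δp = p'−p = (-3.9780,-5.6610); α = Δx/Fx = (-1989/500) / (-1989/100) = 1/5
check: Δy/Fy = (-5661/1000) / (-5661/200) = 1/5 ✓

α = 1/5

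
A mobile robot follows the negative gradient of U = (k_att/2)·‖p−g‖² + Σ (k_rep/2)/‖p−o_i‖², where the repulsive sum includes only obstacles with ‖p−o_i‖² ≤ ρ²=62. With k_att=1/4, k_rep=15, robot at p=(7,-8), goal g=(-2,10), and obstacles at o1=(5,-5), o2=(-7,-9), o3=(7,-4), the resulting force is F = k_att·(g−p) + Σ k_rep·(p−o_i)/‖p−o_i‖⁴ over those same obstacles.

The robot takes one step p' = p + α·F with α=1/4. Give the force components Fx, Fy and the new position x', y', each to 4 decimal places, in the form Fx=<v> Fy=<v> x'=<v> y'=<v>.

F_att = 1/4·(g−p) = 1/4·(-9,18) = (-2.2500,4.5000)
o1: d²=13 ≤ ρ²=62; F_rep = 15·(2,-3)/13² = (0.1775,-0.2663)
o2: d²=197 > ρ²=62 → inactive
o3: d²=16 ≤ ρ²=62; F_rep = 15·(0,-4)/16² = (0.0000,-0.2344)
F = F_att + ΣF_rep = (-2.0725,3.9994)
p' = p + 1/4·F = (6.4819,-7.0002)

Fx=-2.0725 Fy=3.9994 x'=6.4819 y'=-7.0002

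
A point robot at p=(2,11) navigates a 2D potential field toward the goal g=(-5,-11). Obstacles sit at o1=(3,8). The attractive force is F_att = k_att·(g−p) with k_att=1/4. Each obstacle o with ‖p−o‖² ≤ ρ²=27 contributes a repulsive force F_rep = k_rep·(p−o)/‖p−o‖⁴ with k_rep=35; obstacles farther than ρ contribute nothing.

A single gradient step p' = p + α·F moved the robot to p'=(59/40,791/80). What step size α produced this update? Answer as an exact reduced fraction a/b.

α = 1/4

F_att = 1/4·(g−p) = 1/4·(-7,-22) = (-1.7500,-5.5000)
o1: d²=10 ≤ ρ²=27; F_rep = 35·(-1,3)/10² = (-0.3500,1.0500)
F = F_att + ΣF_rep = (-2.1000,-4.4500)
Δp = p'−p = (-0.5250,-1.1125); α = Δx/Fx = (-21/40) / (-21/10) = 1/4
check: Δy/Fy = (-89/80) / (-89/20) = 1/4 ✓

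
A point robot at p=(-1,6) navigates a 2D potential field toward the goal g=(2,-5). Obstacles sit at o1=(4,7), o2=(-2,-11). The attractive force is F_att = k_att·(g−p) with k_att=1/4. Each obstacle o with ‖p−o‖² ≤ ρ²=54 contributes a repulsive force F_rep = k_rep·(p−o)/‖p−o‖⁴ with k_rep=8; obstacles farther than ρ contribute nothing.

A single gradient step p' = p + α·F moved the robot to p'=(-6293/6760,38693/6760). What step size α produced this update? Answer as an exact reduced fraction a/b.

α = 1/10

F_att = 1/4·(g−p) = 1/4·(3,-11) = (0.7500,-2.7500)
o1: d²=26 ≤ ρ²=54; F_rep = 8·(-5,-1)/26² = (-0.0592,-0.0118)
o2: d²=290 > ρ²=54 → inactive
F = F_att + ΣF_rep = (0.6908,-2.7618)
Δp = p'−p = (0.0691,-0.2762); α = Δx/Fx = (467/6760) / (467/676) = 1/10
check: Δy/Fy = (-1867/6760) / (-1867/676) = 1/10 ✓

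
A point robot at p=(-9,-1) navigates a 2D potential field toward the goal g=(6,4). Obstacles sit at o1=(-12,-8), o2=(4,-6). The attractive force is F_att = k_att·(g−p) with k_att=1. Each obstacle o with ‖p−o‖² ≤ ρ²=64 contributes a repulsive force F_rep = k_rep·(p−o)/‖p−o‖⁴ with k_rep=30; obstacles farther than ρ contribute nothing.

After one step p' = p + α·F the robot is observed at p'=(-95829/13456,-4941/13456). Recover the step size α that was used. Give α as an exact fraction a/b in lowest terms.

F_att = 1·(g−p) = 1·(15,5) = (15.0000,5.0000)
o1: d²=58 ≤ ρ²=64; F_rep = 30·(3,7)/58² = (0.0268,0.0624)
o2: d²=194 > ρ²=64 → inactive
F = F_att + ΣF_rep = (15.0268,5.0624)
Δp = p'−p = (1.8783,0.6328); α = Δx/Fx = (25275/13456) / (25275/1682) = 1/8
check: Δy/Fy = (8515/13456) / (8515/1682) = 1/8 ✓

α = 1/8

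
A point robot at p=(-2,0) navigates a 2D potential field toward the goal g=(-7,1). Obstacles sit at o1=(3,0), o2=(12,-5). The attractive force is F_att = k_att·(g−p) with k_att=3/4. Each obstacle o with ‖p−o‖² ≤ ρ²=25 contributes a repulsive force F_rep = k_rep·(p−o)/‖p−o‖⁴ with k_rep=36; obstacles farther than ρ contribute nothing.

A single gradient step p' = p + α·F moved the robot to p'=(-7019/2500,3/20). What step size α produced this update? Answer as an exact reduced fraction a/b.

α = 1/5

F_att = 3/4·(g−p) = 3/4·(-5,1) = (-3.7500,0.7500)
o1: d²=25 ≤ ρ²=25; F_rep = 36·(-5,0)/25² = (-0.2880,0.0000)
o2: d²=221 > ρ²=25 → inactive
F = F_att + ΣF_rep = (-4.0380,0.7500)
Δp = p'−p = (-0.8076,0.1500); α = Δx/Fx = (-2019/2500) / (-2019/500) = 1/5
check: Δy/Fy = (3/20) / (3/4) = 1/5 ✓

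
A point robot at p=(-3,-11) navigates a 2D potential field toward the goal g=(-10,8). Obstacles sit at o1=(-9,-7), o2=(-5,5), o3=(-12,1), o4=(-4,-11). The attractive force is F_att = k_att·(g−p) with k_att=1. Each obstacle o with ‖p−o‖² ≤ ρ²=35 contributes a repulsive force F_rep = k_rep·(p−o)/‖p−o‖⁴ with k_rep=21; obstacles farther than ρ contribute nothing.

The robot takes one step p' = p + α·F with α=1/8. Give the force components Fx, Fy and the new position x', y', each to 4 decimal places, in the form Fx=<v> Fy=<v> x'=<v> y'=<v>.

F_att = 1·(g−p) = 1·(-7,19) = (-7.0000,19.0000)
o1: d²=52 > ρ²=35 → inactive
o2: d²=260 > ρ²=35 → inactive
o3: d²=225 > ρ²=35 → inactive
o4: d²=1 ≤ ρ²=35; F_rep = 21·(1,0)/1² = (21.0000,0.0000)
F = F_att + ΣF_rep = (14.0000,19.0000)
p' = p + 1/8·F = (-1.2500,-8.6250)

Fx=14.0000 Fy=19.0000 x'=-1.2500 y'=-8.6250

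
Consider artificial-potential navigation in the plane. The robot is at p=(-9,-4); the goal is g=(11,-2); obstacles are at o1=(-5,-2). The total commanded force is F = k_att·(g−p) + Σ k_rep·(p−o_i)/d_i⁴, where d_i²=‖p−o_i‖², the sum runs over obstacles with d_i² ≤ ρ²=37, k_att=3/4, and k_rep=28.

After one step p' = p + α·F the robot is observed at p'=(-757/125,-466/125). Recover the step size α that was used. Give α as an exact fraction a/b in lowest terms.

F_att = 3/4·(g−p) = 3/4·(20,2) = (15.0000,1.5000)
o1: d²=20 ≤ ρ²=37; F_rep = 28·(-4,-2)/20² = (-0.2800,-0.1400)
F = F_att + ΣF_rep = (14.7200,1.3600)
Δp = p'−p = (2.9440,0.2720); α = Δx/Fx = (368/125) / (368/25) = 1/5
check: Δy/Fy = (34/125) / (34/25) = 1/5 ✓

α = 1/5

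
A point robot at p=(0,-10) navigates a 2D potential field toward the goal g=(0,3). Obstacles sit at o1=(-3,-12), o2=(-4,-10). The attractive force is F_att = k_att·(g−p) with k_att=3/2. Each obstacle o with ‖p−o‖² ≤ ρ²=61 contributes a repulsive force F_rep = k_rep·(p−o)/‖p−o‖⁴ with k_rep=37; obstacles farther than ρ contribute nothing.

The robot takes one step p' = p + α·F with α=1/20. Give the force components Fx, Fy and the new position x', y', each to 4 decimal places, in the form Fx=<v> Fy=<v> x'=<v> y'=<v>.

Fx=1.2349 Fy=19.9379 x'=0.0617 y'=-9.0031

F_att = 3/2·(g−p) = 3/2·(0,13) = (0.0000,19.5000)
o1: d²=13 ≤ ρ²=61; F_rep = 37·(3,2)/13² = (0.6568,0.4379)
o2: d²=16 ≤ ρ²=61; F_rep = 37·(4,0)/16² = (0.5781,0.0000)
F = F_att + ΣF_rep = (1.2349,19.9379)
p' = p + 1/20·F = (0.0617,-9.0031)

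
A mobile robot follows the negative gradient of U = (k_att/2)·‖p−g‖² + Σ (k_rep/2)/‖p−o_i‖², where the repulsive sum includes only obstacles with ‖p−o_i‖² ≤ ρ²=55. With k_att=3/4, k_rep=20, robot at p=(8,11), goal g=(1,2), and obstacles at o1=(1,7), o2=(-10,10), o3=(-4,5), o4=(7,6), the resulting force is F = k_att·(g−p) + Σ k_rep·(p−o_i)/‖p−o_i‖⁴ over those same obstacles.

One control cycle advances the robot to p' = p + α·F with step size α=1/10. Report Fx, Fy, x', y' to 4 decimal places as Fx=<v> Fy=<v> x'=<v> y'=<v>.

F_att = 3/4·(g−p) = 3/4·(-7,-9) = (-5.2500,-6.7500)
o1: d²=65 > ρ²=55 → inactive
o2: d²=325 > ρ²=55 → inactive
o3: d²=180 > ρ²=55 → inactive
o4: d²=26 ≤ ρ²=55; F_rep = 20·(1,5)/26² = (0.0296,0.1479)
F = F_att + ΣF_rep = (-5.2204,-6.6021)
p' = p + 1/10·F = (7.4780,10.3398)

Fx=-5.2204 Fy=-6.6021 x'=7.4780 y'=10.3398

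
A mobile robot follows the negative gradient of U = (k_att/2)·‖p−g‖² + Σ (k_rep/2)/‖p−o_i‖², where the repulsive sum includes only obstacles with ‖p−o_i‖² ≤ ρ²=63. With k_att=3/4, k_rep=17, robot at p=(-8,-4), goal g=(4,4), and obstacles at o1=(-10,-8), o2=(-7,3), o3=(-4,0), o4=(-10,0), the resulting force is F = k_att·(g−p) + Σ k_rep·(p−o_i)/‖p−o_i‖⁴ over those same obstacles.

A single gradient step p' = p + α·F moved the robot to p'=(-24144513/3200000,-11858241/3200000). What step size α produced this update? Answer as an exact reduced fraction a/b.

α = 1/20

F_att = 3/4·(g−p) = 3/4·(12,8) = (9.0000,6.0000)
o1: d²=20 ≤ ρ²=63; F_rep = 17·(2,4)/20² = (0.0850,0.1700)
o2: d²=50 ≤ ρ²=63; F_rep = 17·(-1,-7)/50² = (-0.0068,-0.0476)
o3: d²=32 ≤ ρ²=63; F_rep = 17·(-4,-4)/32² = (-0.0664,-0.0664)
o4: d²=20 ≤ ρ²=63; F_rep = 17·(2,-4)/20² = (0.0850,-0.1700)
F = F_att + ΣF_rep = (9.0968,5.8860)
Δp = p'−p = (0.4548,0.2943); α = Δx/Fx = (1455487/3200000) / (1455487/160000) = 1/20
check: Δy/Fy = (941759/3200000) / (941759/160000) = 1/20 ✓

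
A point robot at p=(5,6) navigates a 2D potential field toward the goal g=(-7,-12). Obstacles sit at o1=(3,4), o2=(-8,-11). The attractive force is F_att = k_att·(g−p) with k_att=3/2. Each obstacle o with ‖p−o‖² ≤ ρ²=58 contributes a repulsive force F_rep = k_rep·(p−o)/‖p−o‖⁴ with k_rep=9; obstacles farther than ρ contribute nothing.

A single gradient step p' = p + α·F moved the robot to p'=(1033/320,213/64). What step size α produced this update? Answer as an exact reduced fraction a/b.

α = 1/10

F_att = 3/2·(g−p) = 3/2·(-12,-18) = (-18.0000,-27.0000)
o1: d²=8 ≤ ρ²=58; F_rep = 9·(2,2)/8² = (0.2812,0.2812)
o2: d²=458 > ρ²=58 → inactive
F = F_att + ΣF_rep = (-17.7188,-26.7188)
Δp = p'−p = (-1.7719,-2.6719); α = Δx/Fx = (-567/320) / (-567/32) = 1/10
check: Δy/Fy = (-171/64) / (-855/32) = 1/10 ✓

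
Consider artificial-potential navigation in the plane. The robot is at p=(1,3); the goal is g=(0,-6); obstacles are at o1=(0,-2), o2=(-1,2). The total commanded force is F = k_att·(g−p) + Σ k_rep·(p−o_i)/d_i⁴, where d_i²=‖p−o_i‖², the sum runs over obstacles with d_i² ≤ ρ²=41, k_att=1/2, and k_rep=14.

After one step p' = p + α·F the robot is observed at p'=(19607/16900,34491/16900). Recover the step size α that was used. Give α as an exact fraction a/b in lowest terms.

F_att = 1/2·(g−p) = 1/2·(-1,-9) = (-0.5000,-4.5000)
o1: d²=26 ≤ ρ²=41; F_rep = 14·(1,5)/26² = (0.0207,0.1036)
o2: d²=5 ≤ ρ²=41; F_rep = 14·(2,1)/5² = (1.1200,0.5600)
F = F_att + ΣF_rep = (0.6407,-3.8364)
Δp = p'−p = (0.1602,-0.9591); α = Δx/Fx = (2707/16900) / (2707/4225) = 1/4
check: Δy/Fy = (-16209/16900) / (-16209/4225) = 1/4 ✓

α = 1/4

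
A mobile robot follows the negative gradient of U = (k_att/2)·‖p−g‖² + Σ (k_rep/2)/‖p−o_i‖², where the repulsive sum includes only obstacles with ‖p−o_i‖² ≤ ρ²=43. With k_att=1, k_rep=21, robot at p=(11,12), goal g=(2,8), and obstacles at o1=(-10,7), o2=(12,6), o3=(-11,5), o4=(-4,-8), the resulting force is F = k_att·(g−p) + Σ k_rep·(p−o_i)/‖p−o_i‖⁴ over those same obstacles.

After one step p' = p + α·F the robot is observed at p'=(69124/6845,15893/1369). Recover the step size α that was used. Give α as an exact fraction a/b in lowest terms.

α = 1/10

F_att = 1·(g−p) = 1·(-9,-4) = (-9.0000,-4.0000)
o1: d²=466 > ρ²=43 → inactive
o2: d²=37 ≤ ρ²=43; F_rep = 21·(-1,6)/37² = (-0.0153,0.0920)
o3: d²=533 > ρ²=43 → inactive
o4: d²=625 > ρ²=43 → inactive
F = F_att + ΣF_rep = (-9.0153,-3.9080)
Δp = p'−p = (-0.9015,-0.3908); α = Δx/Fx = (-6171/6845) / (-12342/1369) = 1/10
check: Δy/Fy = (-535/1369) / (-5350/1369) = 1/10 ✓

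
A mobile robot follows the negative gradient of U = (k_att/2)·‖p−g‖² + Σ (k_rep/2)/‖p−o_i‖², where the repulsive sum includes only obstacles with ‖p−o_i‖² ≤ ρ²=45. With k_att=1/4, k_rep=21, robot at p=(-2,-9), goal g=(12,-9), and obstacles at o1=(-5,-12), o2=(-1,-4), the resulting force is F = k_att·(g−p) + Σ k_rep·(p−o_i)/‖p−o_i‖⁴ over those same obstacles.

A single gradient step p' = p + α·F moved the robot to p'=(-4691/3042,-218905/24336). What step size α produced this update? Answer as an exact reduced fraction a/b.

F_att = 1/4·(g−p) = 1/4·(14,0) = (3.5000,0.0000)
o1: d²=18 ≤ ρ²=45; F_rep = 21·(3,3)/18² = (0.1944,0.1944)
o2: d²=26 ≤ ρ²=45; F_rep = 21·(-1,-5)/26² = (-0.0311,-0.1553)
F = F_att + ΣF_rep = (3.6634,0.0391)
Δp = p'−p = (0.4579,0.0049); α = Δx/Fx = (1393/3042) / (5572/1521) = 1/8
check: Δy/Fy = (119/24336) / (119/3042) = 1/8 ✓

α = 1/8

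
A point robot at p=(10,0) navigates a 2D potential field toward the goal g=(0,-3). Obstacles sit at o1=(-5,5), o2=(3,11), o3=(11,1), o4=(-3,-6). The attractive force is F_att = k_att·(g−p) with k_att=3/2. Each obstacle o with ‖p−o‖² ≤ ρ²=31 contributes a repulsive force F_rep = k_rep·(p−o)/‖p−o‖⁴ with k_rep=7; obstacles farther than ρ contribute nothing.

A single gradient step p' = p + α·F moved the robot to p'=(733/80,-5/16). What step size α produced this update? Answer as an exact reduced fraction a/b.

α = 1/20

F_att = 3/2·(g−p) = 3/2·(-10,-3) = (-15.0000,-4.5000)
o1: d²=250 > ρ²=31 → inactive
o2: d²=170 > ρ²=31 → inactive
o3: d²=2 ≤ ρ²=31; F_rep = 7·(-1,-1)/2² = (-1.7500,-1.7500)
o4: d²=205 > ρ²=31 → inactive
F = F_att + ΣF_rep = (-16.7500,-6.2500)
Δp = p'−p = (-0.8375,-0.3125); α = Δx/Fx = (-67/80) / (-67/4) = 1/20
check: Δy/Fy = (-5/16) / (-25/4) = 1/20 ✓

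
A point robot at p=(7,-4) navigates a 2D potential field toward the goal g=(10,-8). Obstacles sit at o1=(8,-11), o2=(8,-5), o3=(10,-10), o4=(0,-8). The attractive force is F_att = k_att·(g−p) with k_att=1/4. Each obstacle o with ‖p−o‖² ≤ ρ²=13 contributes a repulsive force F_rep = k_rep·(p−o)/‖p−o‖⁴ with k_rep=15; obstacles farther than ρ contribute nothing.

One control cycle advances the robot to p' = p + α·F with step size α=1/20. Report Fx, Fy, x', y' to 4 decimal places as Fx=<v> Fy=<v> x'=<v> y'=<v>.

F_att = 1/4·(g−p) = 1/4·(3,-4) = (0.7500,-1.0000)
o1: d²=50 > ρ²=13 → inactive
o2: d²=2 ≤ ρ²=13; F_rep = 15·(-1,1)/2² = (-3.7500,3.7500)
o3: d²=45 > ρ²=13 → inactive
o4: d²=65 > ρ²=13 → inactive
F = F_att + ΣF_rep = (-3.0000,2.7500)
p' = p + 1/20·F = (6.8500,-3.8625)

Fx=-3.0000 Fy=2.7500 x'=6.8500 y'=-3.8625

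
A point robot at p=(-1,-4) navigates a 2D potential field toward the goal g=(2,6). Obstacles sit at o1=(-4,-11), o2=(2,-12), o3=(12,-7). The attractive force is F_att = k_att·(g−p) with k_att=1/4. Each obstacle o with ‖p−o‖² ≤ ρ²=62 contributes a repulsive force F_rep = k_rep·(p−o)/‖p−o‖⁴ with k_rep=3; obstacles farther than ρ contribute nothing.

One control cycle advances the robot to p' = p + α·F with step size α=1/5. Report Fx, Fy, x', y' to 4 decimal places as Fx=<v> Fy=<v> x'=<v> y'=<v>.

Fx=0.7527 Fy=2.5062 x'=-0.8495 y'=-3.4988

F_att = 1/4·(g−p) = 1/4·(3,10) = (0.7500,2.5000)
o1: d²=58 ≤ ρ²=62; F_rep = 3·(3,7)/58² = (0.0027,0.0062)
o2: d²=73 > ρ²=62 → inactive
o3: d²=178 > ρ²=62 → inactive
F = F_att + ΣF_rep = (0.7527,2.5062)
p' = p + 1/5·F = (-0.8495,-3.4988)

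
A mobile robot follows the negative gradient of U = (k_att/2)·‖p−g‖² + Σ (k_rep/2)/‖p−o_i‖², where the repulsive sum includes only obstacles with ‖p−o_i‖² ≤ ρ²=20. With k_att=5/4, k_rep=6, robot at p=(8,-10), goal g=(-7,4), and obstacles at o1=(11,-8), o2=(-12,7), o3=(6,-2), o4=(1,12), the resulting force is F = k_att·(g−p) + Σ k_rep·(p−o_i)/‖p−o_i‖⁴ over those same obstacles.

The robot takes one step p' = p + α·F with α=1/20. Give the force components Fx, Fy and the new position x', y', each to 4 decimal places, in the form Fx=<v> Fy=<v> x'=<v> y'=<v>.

Fx=-18.8565 Fy=17.4290 x'=7.0572 y'=-9.1286

F_att = 5/4·(g−p) = 5/4·(-15,14) = (-18.7500,17.5000)
o1: d²=13 ≤ ρ²=20; F_rep = 6·(-3,-2)/13² = (-0.1065,-0.0710)
o2: d²=689 > ρ²=20 → inactive
o3: d²=68 > ρ²=20 → inactive
o4: d²=533 > ρ²=20 → inactive
F = F_att + ΣF_rep = (-18.8565,17.4290)
p' = p + 1/20·F = (7.0572,-9.1286)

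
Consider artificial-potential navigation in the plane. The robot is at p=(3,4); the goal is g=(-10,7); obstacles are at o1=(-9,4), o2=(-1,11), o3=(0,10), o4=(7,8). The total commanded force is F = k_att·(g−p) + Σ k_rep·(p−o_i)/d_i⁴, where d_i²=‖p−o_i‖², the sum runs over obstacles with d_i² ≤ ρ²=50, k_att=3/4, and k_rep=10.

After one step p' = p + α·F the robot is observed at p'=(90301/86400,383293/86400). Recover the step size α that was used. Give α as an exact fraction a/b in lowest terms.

α = 1/5

F_att = 3/4·(g−p) = 3/4·(-13,3) = (-9.7500,2.2500)
o1: d²=144 > ρ²=50 → inactive
o2: d²=65 > ρ²=50 → inactive
o3: d²=45 ≤ ρ²=50; F_rep = 10·(3,-6)/45² = (0.0148,-0.0296)
o4: d²=32 ≤ ρ²=50; F_rep = 10·(-4,-4)/32² = (-0.0391,-0.0391)
F = F_att + ΣF_rep = (-9.7742,2.1813)
Δp = p'−p = (-1.9548,0.4363); α = Δx/Fx = (-168899/86400) / (-168899/17280) = 1/5
check: Δy/Fy = (37693/86400) / (37693/17280) = 1/5 ✓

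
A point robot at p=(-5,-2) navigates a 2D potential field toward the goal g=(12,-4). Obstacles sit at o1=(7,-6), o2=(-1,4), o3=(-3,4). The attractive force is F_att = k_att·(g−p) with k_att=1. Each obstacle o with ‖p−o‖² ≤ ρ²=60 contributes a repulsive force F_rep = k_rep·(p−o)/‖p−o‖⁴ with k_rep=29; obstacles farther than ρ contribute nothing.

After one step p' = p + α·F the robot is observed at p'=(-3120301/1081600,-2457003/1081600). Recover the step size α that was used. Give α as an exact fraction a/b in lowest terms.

F_att = 1·(g−p) = 1·(17,-2) = (17.0000,-2.0000)
o1: d²=160 > ρ²=60 → inactive
o2: d²=52 ≤ ρ²=60; F_rep = 29·(-4,-6)/52² = (-0.0429,-0.0643)
o3: d²=40 ≤ ρ²=60; F_rep = 29·(-2,-6)/40² = (-0.0362,-0.1087)
F = F_att + ΣF_rep = (16.9209,-2.1731)
Δp = p'−p = (2.1151,-0.2716); α = Δx/Fx = (2287699/1081600) / (2287699/135200) = 1/8
check: Δy/Fy = (-293803/1081600) / (-293803/135200) = 1/8 ✓

α = 1/8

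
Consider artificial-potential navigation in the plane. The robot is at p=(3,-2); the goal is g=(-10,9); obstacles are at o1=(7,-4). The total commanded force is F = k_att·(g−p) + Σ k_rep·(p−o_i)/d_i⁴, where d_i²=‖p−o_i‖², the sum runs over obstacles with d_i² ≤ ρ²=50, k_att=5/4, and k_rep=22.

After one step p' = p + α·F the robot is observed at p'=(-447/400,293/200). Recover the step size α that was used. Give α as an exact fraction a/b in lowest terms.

F_att = 5/4·(g−p) = 5/4·(-13,11) = (-16.2500,13.7500)
o1: d²=20 ≤ ρ²=50; F_rep = 22·(-4,2)/20² = (-0.2200,0.1100)
F = F_att + ΣF_rep = (-16.4700,13.8600)
Δp = p'−p = (-4.1175,3.4650); α = Δx/Fx = (-1647/400) / (-1647/100) = 1/4
check: Δy/Fy = (693/200) / (693/50) = 1/4 ✓

α = 1/4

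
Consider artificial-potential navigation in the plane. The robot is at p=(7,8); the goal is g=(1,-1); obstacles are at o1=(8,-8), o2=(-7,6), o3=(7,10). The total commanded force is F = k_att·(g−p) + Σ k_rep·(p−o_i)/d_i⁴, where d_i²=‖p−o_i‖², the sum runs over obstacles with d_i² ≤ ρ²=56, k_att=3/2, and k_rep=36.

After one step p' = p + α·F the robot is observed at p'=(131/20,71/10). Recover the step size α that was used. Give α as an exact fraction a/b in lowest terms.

F_att = 3/2·(g−p) = 3/2·(-6,-9) = (-9.0000,-13.5000)
o1: d²=257 > ρ²=56 → inactive
o2: d²=200 > ρ²=56 → inactive
o3: d²=4 ≤ ρ²=56; F_rep = 36·(0,-2)/4² = (0.0000,-4.5000)
F = F_att + ΣF_rep = (-9.0000,-18.0000)
Δp = p'−p = (-0.4500,-0.9000); α = Δx/Fx = (-9/20) / (-9) = 1/20
check: Δy/Fy = (-9/10) / (-18) = 1/20 ✓

α = 1/20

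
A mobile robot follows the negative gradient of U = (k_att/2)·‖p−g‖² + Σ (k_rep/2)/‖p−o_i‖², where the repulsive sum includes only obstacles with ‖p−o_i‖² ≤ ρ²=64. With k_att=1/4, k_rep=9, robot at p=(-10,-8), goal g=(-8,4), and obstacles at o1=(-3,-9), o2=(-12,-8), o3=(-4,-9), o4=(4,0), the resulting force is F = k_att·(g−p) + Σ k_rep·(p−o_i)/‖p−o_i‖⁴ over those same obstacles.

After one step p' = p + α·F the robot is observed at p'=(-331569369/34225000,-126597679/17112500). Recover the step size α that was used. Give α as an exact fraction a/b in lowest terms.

α = 1/5

F_att = 1/4·(g−p) = 1/4·(2,12) = (0.5000,3.0000)
o1: d²=50 ≤ ρ²=64; F_rep = 9·(-7,1)/50² = (-0.0252,0.0036)
o2: d²=4 ≤ ρ²=64; F_rep = 9·(2,0)/4² = (1.1250,0.0000)
o3: d²=37 ≤ ρ²=64; F_rep = 9·(-6,1)/37² = (-0.0394,0.0066)
o4: d²=260 > ρ²=64 → inactive
F = F_att + ΣF_rep = (1.5604,3.0102)
Δp = p'−p = (0.3121,0.6020); α = Δx/Fx = (10680631/34225000) / (10680631/6845000) = 1/5
check: Δy/Fy = (10302321/17112500) / (10302321/3422500) = 1/5 ✓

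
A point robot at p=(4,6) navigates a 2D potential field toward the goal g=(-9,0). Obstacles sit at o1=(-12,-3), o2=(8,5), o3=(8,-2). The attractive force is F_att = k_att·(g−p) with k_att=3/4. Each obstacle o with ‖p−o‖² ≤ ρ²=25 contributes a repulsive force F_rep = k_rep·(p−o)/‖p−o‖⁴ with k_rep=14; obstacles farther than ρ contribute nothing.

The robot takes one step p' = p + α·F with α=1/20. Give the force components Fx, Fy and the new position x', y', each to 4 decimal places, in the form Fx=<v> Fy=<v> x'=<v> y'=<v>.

F_att = 3/4·(g−p) = 3/4·(-13,-6) = (-9.7500,-4.5000)
o1: d²=337 > ρ²=25 → inactive
o2: d²=17 ≤ ρ²=25; F_rep = 14·(-4,1)/17² = (-0.1938,0.0484)
o3: d²=80 > ρ²=25 → inactive
F = F_att + ΣF_rep = (-9.9438,-4.4516)
p' = p + 1/20·F = (3.5028,5.7774)

Fx=-9.9438 Fy=-4.4516 x'=3.5028 y'=5.7774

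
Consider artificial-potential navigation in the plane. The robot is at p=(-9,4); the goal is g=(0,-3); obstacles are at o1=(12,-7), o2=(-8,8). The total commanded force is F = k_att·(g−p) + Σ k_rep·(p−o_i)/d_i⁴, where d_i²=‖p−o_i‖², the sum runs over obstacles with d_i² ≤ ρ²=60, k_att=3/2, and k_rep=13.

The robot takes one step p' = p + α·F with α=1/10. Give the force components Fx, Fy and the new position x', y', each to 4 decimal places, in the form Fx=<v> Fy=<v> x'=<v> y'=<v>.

Fx=13.4550 Fy=-10.6799 x'=-7.6545 y'=2.9320

F_att = 3/2·(g−p) = 3/2·(9,-7) = (13.5000,-10.5000)
o1: d²=562 > ρ²=60 → inactive
o2: d²=17 ≤ ρ²=60; F_rep = 13·(-1,-4)/17² = (-0.0450,-0.1799)
F = F_att + ΣF_rep = (13.4550,-10.6799)
p' = p + 1/10·F = (-7.6545,2.9320)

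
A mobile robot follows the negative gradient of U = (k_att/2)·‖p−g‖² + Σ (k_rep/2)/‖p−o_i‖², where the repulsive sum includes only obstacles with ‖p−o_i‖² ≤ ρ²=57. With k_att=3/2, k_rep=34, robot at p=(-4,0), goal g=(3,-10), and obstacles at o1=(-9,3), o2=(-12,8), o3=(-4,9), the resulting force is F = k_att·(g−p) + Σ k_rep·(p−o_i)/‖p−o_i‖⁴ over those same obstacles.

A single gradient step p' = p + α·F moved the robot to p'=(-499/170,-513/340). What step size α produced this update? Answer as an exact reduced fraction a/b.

α = 1/10

F_att = 3/2·(g−p) = 3/2·(7,-10) = (10.5000,-15.0000)
o1: d²=34 ≤ ρ²=57; F_rep = 34·(5,-3)/34² = (0.1471,-0.0882)
o2: d²=128 > ρ²=57 → inactive
o3: d²=81 > ρ²=57 → inactive
F = F_att + ΣF_rep = (10.6471,-15.0882)
Δp = p'−p = (1.0647,-1.5088); α = Δx/Fx = (181/170) / (181/17) = 1/10
check: Δy/Fy = (-513/340) / (-513/34) = 1/10 ✓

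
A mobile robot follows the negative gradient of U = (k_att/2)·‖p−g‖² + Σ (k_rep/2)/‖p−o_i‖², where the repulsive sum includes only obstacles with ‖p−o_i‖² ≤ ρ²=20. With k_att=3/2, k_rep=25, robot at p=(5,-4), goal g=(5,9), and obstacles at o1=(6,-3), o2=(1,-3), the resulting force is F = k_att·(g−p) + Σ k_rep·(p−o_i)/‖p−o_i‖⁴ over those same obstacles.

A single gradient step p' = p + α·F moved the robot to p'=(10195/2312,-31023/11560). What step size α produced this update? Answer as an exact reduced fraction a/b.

α = 1/10

F_att = 3/2·(g−p) = 3/2·(0,13) = (0.0000,19.5000)
o1: d²=2 ≤ ρ²=20; F_rep = 25·(-1,-1)/2² = (-6.2500,-6.2500)
o2: d²=17 ≤ ρ²=20; F_rep = 25·(4,-1)/17² = (0.3460,-0.0865)
F = F_att + ΣF_rep = (-5.9040,13.1635)
Δp = p'−p = (-0.5904,1.3163); α = Δx/Fx = (-1365/2312) / (-6825/1156) = 1/10
check: Δy/Fy = (15217/11560) / (15217/1156) = 1/10 ✓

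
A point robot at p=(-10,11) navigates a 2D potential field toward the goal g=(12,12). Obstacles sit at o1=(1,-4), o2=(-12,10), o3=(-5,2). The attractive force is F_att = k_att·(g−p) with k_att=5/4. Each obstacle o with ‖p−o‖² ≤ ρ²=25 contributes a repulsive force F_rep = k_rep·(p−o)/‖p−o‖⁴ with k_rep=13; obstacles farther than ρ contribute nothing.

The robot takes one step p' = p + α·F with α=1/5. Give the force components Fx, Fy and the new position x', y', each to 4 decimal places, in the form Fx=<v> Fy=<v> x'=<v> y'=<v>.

F_att = 5/4·(g−p) = 5/4·(22,1) = (27.5000,1.2500)
o1: d²=346 > ρ²=25 → inactive
o2: d²=5 ≤ ρ²=25; F_rep = 13·(2,1)/5² = (1.0400,0.5200)
o3: d²=106 > ρ²=25 → inactive
F = F_att + ΣF_rep = (28.5400,1.7700)
p' = p + 1/5·F = (-4.2920,11.3540)

Fx=28.5400 Fy=1.7700 x'=-4.2920 y'=11.3540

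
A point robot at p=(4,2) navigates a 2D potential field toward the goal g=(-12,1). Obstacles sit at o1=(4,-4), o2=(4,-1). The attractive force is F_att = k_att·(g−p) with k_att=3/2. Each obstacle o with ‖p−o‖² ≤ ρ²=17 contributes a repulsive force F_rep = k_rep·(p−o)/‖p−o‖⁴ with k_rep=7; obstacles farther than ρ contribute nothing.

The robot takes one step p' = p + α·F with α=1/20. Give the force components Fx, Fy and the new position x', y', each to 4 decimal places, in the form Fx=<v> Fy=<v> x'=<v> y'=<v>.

F_att = 3/2·(g−p) = 3/2·(-16,-1) = (-24.0000,-1.5000)
o1: d²=36 > ρ²=17 → inactive
o2: d²=9 ≤ ρ²=17; F_rep = 7·(0,3)/9² = (0.0000,0.2593)
F = F_att + ΣF_rep = (-24.0000,-1.2407)
p' = p + 1/20·F = (2.8000,1.9380)

Fx=-24.0000 Fy=-1.2407 x'=2.8000 y'=1.9380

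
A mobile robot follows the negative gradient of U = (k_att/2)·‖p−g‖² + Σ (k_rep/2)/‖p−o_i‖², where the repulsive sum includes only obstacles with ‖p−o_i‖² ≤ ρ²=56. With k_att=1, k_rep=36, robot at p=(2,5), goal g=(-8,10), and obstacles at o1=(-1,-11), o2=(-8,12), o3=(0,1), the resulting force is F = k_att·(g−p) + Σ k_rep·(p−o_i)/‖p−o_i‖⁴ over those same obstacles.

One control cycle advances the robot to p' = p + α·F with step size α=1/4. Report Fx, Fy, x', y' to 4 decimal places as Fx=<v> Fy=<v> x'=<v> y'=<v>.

Fx=-9.8200 Fy=5.3600 x'=-0.4550 y'=6.3400

F_att = 1·(g−p) = 1·(-10,5) = (-10.0000,5.0000)
o1: d²=265 > ρ²=56 → inactive
o2: d²=149 > ρ²=56 → inactive
o3: d²=20 ≤ ρ²=56; F_rep = 36·(2,4)/20² = (0.1800,0.3600)
F = F_att + ΣF_rep = (-9.8200,5.3600)
p' = p + 1/4·F = (-0.4550,6.3400)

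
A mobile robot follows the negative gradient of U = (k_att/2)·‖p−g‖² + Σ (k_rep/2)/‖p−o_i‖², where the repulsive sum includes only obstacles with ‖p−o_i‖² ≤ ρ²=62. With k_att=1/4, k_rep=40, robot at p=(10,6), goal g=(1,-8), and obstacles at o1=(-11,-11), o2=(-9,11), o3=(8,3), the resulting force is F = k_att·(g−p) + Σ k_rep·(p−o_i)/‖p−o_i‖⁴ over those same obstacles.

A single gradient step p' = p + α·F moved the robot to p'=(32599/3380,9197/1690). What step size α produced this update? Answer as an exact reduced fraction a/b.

F_att = 1/4·(g−p) = 1/4·(-9,-14) = (-2.2500,-3.5000)
o1: d²=730 > ρ²=62 → inactive
o2: d²=386 > ρ²=62 → inactive
o3: d²=13 ≤ ρ²=62; F_rep = 40·(2,3)/13² = (0.4734,0.7101)
F = F_att + ΣF_rep = (-1.7766,-2.7899)
Δp = p'−p = (-0.3553,-0.5580); α = Δx/Fx = (-1201/3380) / (-1201/676) = 1/5
check: Δy/Fy = (-943/1690) / (-943/338) = 1/5 ✓

α = 1/5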